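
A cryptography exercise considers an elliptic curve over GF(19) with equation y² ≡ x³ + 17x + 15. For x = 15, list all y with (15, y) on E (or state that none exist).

4, 15

x³ + 17x + 15 = 3645 ≡ 16 (mod 19).
Square roots of 16 mod 19: 4 and 15 (since 4² = 16 ≡ 16).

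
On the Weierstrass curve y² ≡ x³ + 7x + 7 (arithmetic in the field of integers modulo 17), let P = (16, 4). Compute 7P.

(16, 13)

Double-and-add on 7 = (111)₂. Start with P = (16, 4) for the leading 1-bit.
double: tangent at (16, 4): λ = (3·16² + 7)/(2·4) ≡ 10/8. 8⁻¹ ≡ 15 (mod 17) since 8·15 = 120 ≡ 1, so λ ≡ 10·15 ≡ 14.
  x = λ² - 16 - 16 = 196 - 32 ≡ 11; y = λ·(16 - 11) - 4 ≡ 15. → (11, 15)
add P: (11, 15) + (16, 4). λ = (4 - 15)/(16 - 11) ≡ 6/5 mod 17. 5⁻¹ ≡ 7 (mod 17) since 5·7 = 35 ≡ 1, so λ ≡ 8.
  x = λ² - 11 - 16 = 64 - 27 ≡ 3; y = λ·(11 - 3) - 15 ≡ 15. → (3, 15)
double: tangent at (3, 15): λ = (3·3² + 7)/(2·15) ≡ 0/13. 13⁻¹ ≡ 4 (mod 17), so λ ≡ 0·4 ≡ 0.
  x = λ² - 3 - 3 = 0 - 6 ≡ 11; y = λ·(3 - 11) - 15 ≡ 2. → (11, 2)
add P: (11, 2) + (16, 4). λ = (4 - 2)/(16 - 11) ≡ 2/5 mod 17. 5⁻¹ ≡ 7 (mod 17), so λ ≡ 14.
  x = λ² - 11 - 16 = 196 - 27 ≡ 16; y = λ·(11 - 16) - 2 ≡ 13. → (16, 13)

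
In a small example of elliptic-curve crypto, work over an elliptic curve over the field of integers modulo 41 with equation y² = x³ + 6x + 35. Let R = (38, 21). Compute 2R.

(29, 30)

tangent at (38, 21): λ = (3·38² + 6)/(2·21) ≡ 33/1. 1⁻¹ ≡ 1 (mod 41) since 1·1 = 1 ≡ 1, so λ ≡ 33·1 ≡ 33.
  x = λ² - 38 - 38 = 1089 - 76 ≡ 29; y = λ·(38 - 29) - 21 ≡ 30. → (29, 30)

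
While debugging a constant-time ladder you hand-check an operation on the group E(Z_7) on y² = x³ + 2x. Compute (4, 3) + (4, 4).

O

The two points share x = 4 and their y-coordinates satisfy 3 + 4 ≡ 0 (mod 7), so they are inverses. Their sum is O.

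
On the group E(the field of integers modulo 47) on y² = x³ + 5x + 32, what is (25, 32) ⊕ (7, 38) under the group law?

(25, 32) + (7, 38). λ = (38 - 32)/(7 - 25) ≡ 6/29 mod 47. 29⁻¹ ≡ 13 (mod 47), so λ ≡ 31.
  x = λ² - 25 - 7 = 961 - 32 ≡ 36; y = λ·(25 - 36) - 32 ≡ 3. → (36, 3)

(36, 3)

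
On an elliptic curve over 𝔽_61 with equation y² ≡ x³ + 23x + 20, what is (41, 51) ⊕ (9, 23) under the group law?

(41, 51) + (9, 23). λ = (23 - 51)/(9 - 41) ≡ 33/29 mod 61. 29⁻¹ ≡ 40 (mod 61) since 29·40 = 1160 ≡ 1, so λ ≡ 39.
  x = λ² - 41 - 9 = 1521 - 50 ≡ 7; y = λ·(41 - 7) - 51 ≡ 55. → (7, 55)

(7, 55)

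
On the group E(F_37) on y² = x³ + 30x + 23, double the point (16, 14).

tangent at (16, 14): λ = (3·16² + 30)/(2·14) ≡ 21/28. 28⁻¹ ≡ 4 (mod 37) since 28·4 = 112 ≡ 1, so λ ≡ 21·4 ≡ 10.
  x = λ² - 16 - 16 = 100 - 32 ≡ 31; y = λ·(16 - 31) - 14 ≡ 21. → (31, 21)

(31, 21)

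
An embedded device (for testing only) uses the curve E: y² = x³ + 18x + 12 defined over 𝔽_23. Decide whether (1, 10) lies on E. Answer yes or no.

yes

y² = 10² ≡ 8; x³ + 18x + 12 = 31 ≡ 8 (mod 23). 8 = 8.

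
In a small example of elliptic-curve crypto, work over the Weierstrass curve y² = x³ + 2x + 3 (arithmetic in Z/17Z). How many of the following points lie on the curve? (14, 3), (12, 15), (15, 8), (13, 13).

2

(14, 3): 3² ≡ 9, rhs ≡ 4 → off.
(12, 15): 15² ≡ 4, rhs ≡ 4 → on.
(15, 8): 8² ≡ 13, rhs ≡ 8 → off.
(13, 13): 13² ≡ 16, rhs ≡ 16 → on.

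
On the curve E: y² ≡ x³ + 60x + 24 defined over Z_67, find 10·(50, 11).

Write P = (50, 11).
Double-and-add on 10 = (1010)₂. Start with P = (50, 11) for the leading 1-bit.
double: tangent at (50, 11): λ = (3·50² + 60)/(2·11) ≡ 56/22. 22⁻¹ ≡ 64 (mod 67), so λ ≡ 56·64 ≡ 33.
  x = λ² - 50 - 50 = 1089 - 100 ≡ 51; y = λ·(50 - 51) - 11 ≡ 23. → (51, 23)
double: tangent at (51, 23): λ = (3·51² + 60)/(2·23) ≡ 24/46. 46⁻¹ ≡ 51 (mod 67), so λ ≡ 24·51 ≡ 18.
  x = λ² - 51 - 51 = 324 - 102 ≡ 21; y = λ·(51 - 21) - 23 ≡ 48. → (21, 48)
add P: (21, 48) + (50, 11). λ = (11 - 48)/(50 - 21) ≡ 30/29 mod 67. 29⁻¹ ≡ 37 (mod 67), so λ ≡ 38.
  x = λ² - 21 - 50 = 1444 - 71 ≡ 33; y = λ·(21 - 33) - 48 ≡ 32. → (33, 32)
double: tangent at (33, 32): λ = (3·33² + 60)/(2·32) ≡ 44/64. 64⁻¹ ≡ 22 (mod 67) since 64·22 = 1408 ≡ 1, so λ ≡ 44·22 ≡ 30.
  x = λ² - 33 - 33 = 900 - 66 ≡ 30; y = λ·(33 - 30) - 32 ≡ 58. → (30, 58)

(30, 58)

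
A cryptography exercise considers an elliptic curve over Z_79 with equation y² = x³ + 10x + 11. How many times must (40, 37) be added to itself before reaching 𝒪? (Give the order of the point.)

4

2P: tangent at (40, 37): λ = (3·40² + 10)/(2·37) ≡ 70/74. 74⁻¹ ≡ 63 (mod 79), so λ ≡ 70·63 ≡ 65.
  x = λ² - 40 - 40 = 4225 - 80 ≡ 37; y = λ·(40 - 37) - 37 ≡ 0. → (37, 0)
3P: (37, 0) + (40, 37). λ = (37 - 0)/(40 - 37) ≡ 37/3 mod 79. 3⁻¹ ≡ 53 (mod 79), so λ ≡ 65.
  x = λ² - 37 - 40 = 4225 - 77 ≡ 40; y = λ·(37 - 40) - 0 ≡ 42. → (40, 42)
4P: (40, 42) + (40, 37): same x and y₁ ≡ -y₂, so the sum is 𝒪.
4P = 𝒪, so the order is 4.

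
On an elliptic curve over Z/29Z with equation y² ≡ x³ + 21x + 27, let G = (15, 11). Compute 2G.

(28, 18)

tangent at (15, 11): λ = (3·15² + 21)/(2·11) ≡ 0/22. 22⁻¹ ≡ 4 (mod 29) since 22·4 = 88 ≡ 1, so λ ≡ 0·4 ≡ 0.
  x = λ² - 15 - 15 = 0 - 30 ≡ 28; y = λ·(15 - 28) - 11 ≡ 18. → (28, 18)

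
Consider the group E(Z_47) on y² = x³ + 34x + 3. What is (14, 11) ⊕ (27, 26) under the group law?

(14, 11) + (27, 26). λ = (26 - 11)/(27 - 14) ≡ 15/13 mod 47. 13⁻¹ ≡ 29 (mod 47), so λ ≡ 12.
  x = λ² - 14 - 27 = 144 - 41 ≡ 9; y = λ·(14 - 9) - 11 ≡ 2. → (9, 2)

(9, 2)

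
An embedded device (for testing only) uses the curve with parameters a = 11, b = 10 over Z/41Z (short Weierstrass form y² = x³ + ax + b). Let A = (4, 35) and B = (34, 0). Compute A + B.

(26, 18)

(4, 35) + (34, 0). λ = (0 - 35)/(34 - 4) ≡ 6/30 mod 41. 30⁻¹ ≡ 26 (mod 41) since 30·26 = 780 ≡ 1, so λ ≡ 33.
  x = λ² - 4 - 34 = 1089 - 38 ≡ 26; y = λ·(4 - 26) - 35 ≡ 18. → (26, 18)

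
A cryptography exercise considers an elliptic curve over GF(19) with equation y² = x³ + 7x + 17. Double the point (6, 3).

(16, 8)

tangent at (6, 3): λ = (3·6² + 7)/(2·3) ≡ 1/6. 6⁻¹ ≡ 16 (mod 19), so λ ≡ 1·16 ≡ 16.
  x = λ² - 6 - 6 = 256 - 12 ≡ 16; y = λ·(6 - 16) - 3 ≡ 8. → (16, 8)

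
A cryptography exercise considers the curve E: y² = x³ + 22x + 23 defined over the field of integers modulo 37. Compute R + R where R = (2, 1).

(26, 35)

tangent at (2, 1): λ = (3·2² + 22)/(2·1) ≡ 34/2. 2⁻¹ ≡ 19 (mod 37), so λ ≡ 34·19 ≡ 17.
  x = λ² - 2 - 2 = 289 - 4 ≡ 26; y = λ·(2 - 26) - 1 ≡ 35. → (26, 35)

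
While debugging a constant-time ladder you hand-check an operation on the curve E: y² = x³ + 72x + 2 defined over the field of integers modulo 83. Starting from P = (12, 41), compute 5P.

Double-and-add on 5 = (101)₂. Start with P = (12, 41) for the leading 1-bit.
double: tangent at (12, 41): λ = (3·12² + 72)/(2·41) ≡ 6/82. 82⁻¹ ≡ 82 (mod 83), so λ ≡ 6·82 ≡ 77.
  x = λ² - 12 - 12 = 5929 - 24 ≡ 12; y = λ·(12 - 12) - 41 ≡ 42. → (12, 42)
double: tangent at (12, 42): λ = (3·12² + 72)/(2·42) ≡ 6/1. 1⁻¹ ≡ 1 (mod 83) since 1·1 = 1 ≡ 1, so λ ≡ 6·1 ≡ 6.
  x = λ² - 12 - 12 = 36 - 24 ≡ 12; y = λ·(12 - 12) - 42 ≡ 41. → (12, 41)
add P: tangent at (12, 41): λ = (3·12² + 72)/(2·41) ≡ 6/82. 82⁻¹ ≡ 82 (mod 83), so λ ≡ 6·82 ≡ 77.
  x = λ² - 12 - 12 = 5929 - 24 ≡ 12; y = λ·(12 - 12) - 41 ≡ 42. → (12, 42)

(12, 42)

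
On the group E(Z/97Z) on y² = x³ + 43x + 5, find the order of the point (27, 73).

11

2P: tangent at (27, 73): λ = (3·27² + 43)/(2·73) ≡ 96/49. 49⁻¹ ≡ 2 (mod 97), so λ ≡ 96·2 ≡ 95.
  x = λ² - 27 - 27 = 9025 - 54 ≡ 47; y = λ·(27 - 47) - 73 ≡ 64. → (47, 64)
3P: (47, 64) + (27, 73). λ = (73 - 64)/(27 - 47) ≡ 9/77 mod 97. 77⁻¹ ≡ 63 (mod 97), so λ ≡ 82.
  x = λ² - 47 - 27 = 6724 - 74 ≡ 54; y = λ·(47 - 54) - 64 ≡ 41. → (54, 41)
4P: (54, 41) + (27, 73). λ = (73 - 41)/(27 - 54) ≡ 32/70 mod 97. 70⁻¹ ≡ 79 (mod 97) since 70·79 = 5530 ≡ 1, so λ ≡ 6.
  x = λ² - 54 - 27 = 36 - 81 ≡ 52; y = λ·(54 - 52) - 41 ≡ 68. → (52, 68)
5P: (52, 68) + (27, 73). λ = (73 - 68)/(27 - 52) ≡ 5/72 mod 97. 72⁻¹ ≡ 31 (mod 97) since 72·31 = 2232 ≡ 1, so λ ≡ 58.
  x = λ² - 52 - 27 = 3364 - 79 ≡ 84; y = λ·(52 - 84) - 68 ≡ 16. → (84, 16)
6P: (84, 16) + (27, 73). λ = (73 - 16)/(27 - 84) ≡ 57/40 mod 97. 40⁻¹ ≡ 17 (mod 97), so λ ≡ 96.
  x = λ² - 84 - 27 = 9216 - 111 ≡ 84; y = λ·(84 - 84) - 16 ≡ 81. → (84, 81)
7P: (84, 81) + (27, 73). λ = (73 - 81)/(27 - 84) ≡ 89/40 mod 97. 40⁻¹ ≡ 17 (mod 97), so λ ≡ 58.
  x = λ² - 84 - 27 = 3364 - 111 ≡ 52; y = λ·(84 - 52) - 81 ≡ 29. → (52, 29)
8P: (52, 29) + (27, 73). λ = (73 - 29)/(27 - 52) ≡ 44/72 mod 97. 72⁻¹ ≡ 31 (mod 97), so λ ≡ 6.
  x = λ² - 52 - 27 = 36 - 79 ≡ 54; y = λ·(52 - 54) - 29 ≡ 56. → (54, 56)
9P: (54, 56) + (27, 73). λ = (73 - 56)/(27 - 54) ≡ 17/70 mod 97. 70⁻¹ ≡ 79 (mod 97) since 70·79 = 5530 ≡ 1, so λ ≡ 82.
  x = λ² - 54 - 27 = 6724 - 81 ≡ 47; y = λ·(54 - 47) - 56 ≡ 33. → (47, 33)
10P: (47, 33) + (27, 73). λ = (73 - 33)/(27 - 47) ≡ 40/77 mod 97. 77⁻¹ ≡ 63 (mod 97) since 77·63 = 4851 ≡ 1, so λ ≡ 95.
  x = λ² - 47 - 27 = 9025 - 74 ≡ 27; y = λ·(47 - 27) - 33 ≡ 24. → (27, 24)
11P: (27, 24) + (27, 73): same x and y₁ ≡ -y₂, so the sum is O.
11P = O, so the order is 11.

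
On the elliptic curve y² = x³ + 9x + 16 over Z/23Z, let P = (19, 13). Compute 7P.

Double-and-add on 7 = (111)₂. Start with P = (19, 13) for the leading 1-bit.
double: tangent at (19, 13): λ = (3·19² + 9)/(2·13) ≡ 11/3. 3⁻¹ ≡ 8 (mod 23), so λ ≡ 11·8 ≡ 19.
  x = λ² - 19 - 19 = 361 - 38 ≡ 1; y = λ·(19 - 1) - 13 ≡ 7. → (1, 7)
add P: (1, 7) + (19, 13). λ = (13 - 7)/(19 - 1) ≡ 6/18 mod 23. 18⁻¹ ≡ 9 (mod 23), so λ ≡ 8.
  x = λ² - 1 - 19 = 64 - 20 ≡ 21; y = λ·(1 - 21) - 7 ≡ 17. → (21, 17)
double: tangent at (21, 17): λ = (3·21² + 9)/(2·17) ≡ 21/11. 11⁻¹ ≡ 21 (mod 23) since 11·21 = 231 ≡ 1, so λ ≡ 21·21 ≡ 4.
  x = λ² - 21 - 21 = 16 - 42 ≡ 20; y = λ·(21 - 20) - 17 ≡ 10. → (20, 10)
add P: (20, 10) + (19, 13). λ = (13 - 10)/(19 - 20) ≡ 3/22 mod 23. 22⁻¹ ≡ 22 (mod 23), so λ ≡ 20.
  x = λ² - 20 - 19 = 400 - 39 ≡ 16; y = λ·(20 - 16) - 10 ≡ 1. → (16, 1)

(16, 1)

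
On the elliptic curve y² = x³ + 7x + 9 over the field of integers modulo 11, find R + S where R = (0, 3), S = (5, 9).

(0, 3) + (5, 9). λ = (9 - 3)/(5 - 0) ≡ 6/5 mod 11. 5⁻¹ ≡ 9 (mod 11), so λ ≡ 10.
  x = λ² - 0 - 5 = 100 - 5 ≡ 7; y = λ·(0 - 7) - 3 ≡ 4. → (7, 4)

(7, 4)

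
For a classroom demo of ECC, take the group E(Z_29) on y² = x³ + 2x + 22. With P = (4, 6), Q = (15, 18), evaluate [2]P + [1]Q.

First 2P:
Repeated addition: build up to 2P.
2P: tangent at (4, 6): λ = (3·4² + 2)/(2·6) ≡ 21/12. 12⁻¹ ≡ 17 (mod 29), so λ ≡ 21·17 ≡ 9.
  x = λ² - 4 - 4 = 81 - 8 ≡ 15; y = λ·(4 - 15) - 6 ≡ 11. → (15, 11)
2P = (15, 11).
Finally 2P + Q:
(15, 11) + (15, 18): same x and y₁ ≡ -y₂, so the sum is ∞.

O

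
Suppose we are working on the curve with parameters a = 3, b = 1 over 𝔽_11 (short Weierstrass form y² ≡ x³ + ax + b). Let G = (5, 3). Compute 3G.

Repeated addition: build up to 3G.
2G: tangent at (5, 3): λ = (3·5² + 3)/(2·3) ≡ 1/6. 6⁻¹ ≡ 2 (mod 11), so λ ≡ 1·2 ≡ 2.
  x = λ² - 5 - 5 = 4 - 10 ≡ 5; y = λ·(5 - 5) - 3 ≡ 8. → (5, 8)
3G: (5, 8) + (5, 3): same x and y₁ ≡ -y₂, so the sum is O.

O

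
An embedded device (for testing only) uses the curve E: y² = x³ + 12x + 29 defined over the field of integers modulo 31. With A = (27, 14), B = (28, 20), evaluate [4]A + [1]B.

First 4A:
Double-and-add on 4 = (100)₂. Start with A = (27, 14) for the leading 1-bit.
double: tangent at (27, 14): λ = (3·27² + 12)/(2·14) ≡ 29/28. 28⁻¹ ≡ 10 (mod 31) since 28·10 = 280 ≡ 1, so λ ≡ 29·10 ≡ 11.
  x = λ² - 27 - 27 = 121 - 54 ≡ 5; y = λ·(27 - 5) - 14 ≡ 11. → (5, 11)
double: tangent at (5, 11): λ = (3·5² + 12)/(2·11) ≡ 25/22. 22⁻¹ ≡ 24 (mod 31) since 22·24 = 528 ≡ 1, so λ ≡ 25·24 ≡ 11.
  x = λ² - 5 - 5 = 121 - 10 ≡ 18; y = λ·(5 - 18) - 11 ≡ 1. → (18, 1)
4A = (18, 1).
Finally 4A + B:
(18, 1) + (28, 20). λ = (20 - 1)/(28 - 18) ≡ 19/10 mod 31. 10⁻¹ ≡ 28 (mod 31) since 10·28 = 280 ≡ 1, so λ ≡ 5.
  x = λ² - 18 - 28 = 25 - 46 ≡ 10; y = λ·(18 - 10) - 1 ≡ 8. → (10, 8)

(10, 8)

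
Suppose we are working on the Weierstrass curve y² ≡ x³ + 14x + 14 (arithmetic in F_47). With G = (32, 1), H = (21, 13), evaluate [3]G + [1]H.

First 3G:
Repeated addition: build up to 3G.
2G: tangent at (32, 1): λ = (3·32² + 14)/(2·1) ≡ 31/2. 2⁻¹ ≡ 24 (mod 47), so λ ≡ 31·24 ≡ 39.
  x = λ² - 32 - 32 = 1521 - 64 ≡ 0; y = λ·(32 - 0) - 1 ≡ 25. → (0, 25)
3G: (0, 25) + (32, 1). λ = (1 - 25)/(32 - 0) ≡ 23/32 mod 47. 32⁻¹ ≡ 25 (mod 47) since 32·25 = 800 ≡ 1, so λ ≡ 11.
  x = λ² - 0 - 32 = 121 - 32 ≡ 42; y = λ·(0 - 42) - 25 ≡ 30. → (42, 30)
3G = (42, 30).
Finally 3G + H:
(42, 30) + (21, 13). λ = (13 - 30)/(21 - 42) ≡ 30/26 mod 47. 26⁻¹ ≡ 38 (mod 47) since 26·38 = 988 ≡ 1, so λ ≡ 12.
  x = λ² - 42 - 21 = 144 - 63 ≡ 34; y = λ·(42 - 34) - 30 ≡ 19. → (34, 19)

(34, 19)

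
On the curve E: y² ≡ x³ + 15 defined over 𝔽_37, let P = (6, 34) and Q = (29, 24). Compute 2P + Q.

(33, 5)

First 2P:
Repeated addition: build up to 2P.
2P: tangent at (6, 34): λ = (3·6² + 0)/(2·34) ≡ 34/31. 31⁻¹ ≡ 6 (mod 37) since 31·6 = 186 ≡ 1, so λ ≡ 34·6 ≡ 19.
  x = λ² - 6 - 6 = 361 - 12 ≡ 16; y = λ·(6 - 16) - 34 ≡ 35. → (16, 35)
2P = (16, 35).
Finally 2P + Q:
(16, 35) + (29, 24). λ = (24 - 35)/(29 - 16) ≡ 26/13 mod 37. 13⁻¹ ≡ 20 (mod 37), so λ ≡ 2.
  x = λ² - 16 - 29 = 4 - 45 ≡ 33; y = λ·(16 - 33) - 35 ≡ 5. → (33, 5)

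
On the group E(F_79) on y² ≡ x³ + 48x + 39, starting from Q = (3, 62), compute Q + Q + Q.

Repeated addition: build up to 3Q.
2Q: tangent at (3, 62): λ = (3·3² + 48)/(2·62) ≡ 75/45. 45⁻¹ ≡ 72 (mod 79) since 45·72 = 3240 ≡ 1, so λ ≡ 75·72 ≡ 28.
  x = λ² - 3 - 3 = 784 - 6 ≡ 67; y = λ·(3 - 67) - 62 ≡ 42. → (67, 42)
3Q: (67, 42) + (3, 62). λ = (62 - 42)/(3 - 67) ≡ 20/15 mod 79. 15⁻¹ ≡ 58 (mod 79), so λ ≡ 54.
  x = λ² - 67 - 3 = 2916 - 70 ≡ 2; y = λ·(67 - 2) - 42 ≡ 71. → (2, 71)

(2, 71)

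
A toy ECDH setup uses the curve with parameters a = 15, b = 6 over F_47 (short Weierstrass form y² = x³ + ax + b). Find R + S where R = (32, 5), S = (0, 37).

(32, 5) + (0, 37). λ = (37 - 5)/(0 - 32) ≡ 32/15 mod 47. 15⁻¹ ≡ 22 (mod 47), so λ ≡ 46.
  x = λ² - 32 - 0 = 2116 - 32 ≡ 16; y = λ·(32 - 16) - 5 ≡ 26. → (16, 26)

(16, 26)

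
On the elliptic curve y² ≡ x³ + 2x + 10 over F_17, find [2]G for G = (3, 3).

(15, 7)

tangent at (3, 3): λ = (3·3² + 2)/(2·3) ≡ 12/6. 6⁻¹ ≡ 3 (mod 17), so λ ≡ 12·3 ≡ 2.
  x = λ² - 3 - 3 = 4 - 6 ≡ 15; y = λ·(3 - 15) - 3 ≡ 7. → (15, 7)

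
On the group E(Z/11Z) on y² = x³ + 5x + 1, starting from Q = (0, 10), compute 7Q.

Double-and-add on 7 = (111)₂. Start with Q = (0, 10) for the leading 1-bit.
double: tangent at (0, 10): λ = (3·0² + 5)/(2·10) ≡ 5/9. 9⁻¹ ≡ 5 (mod 11) since 9·5 = 45 ≡ 1, so λ ≡ 5·5 ≡ 3.
  x = λ² - 0 - 0 = 9 - 0 ≡ 9; y = λ·(0 - 9) - 10 ≡ 7. → (9, 7)
add Q: (9, 7) + (0, 10). λ = (10 - 7)/(0 - 9) ≡ 3/2 mod 11. 2⁻¹ ≡ 6 (mod 11) since 2·6 = 12 ≡ 1, so λ ≡ 7.
  x = λ² - 9 - 0 = 49 - 9 ≡ 7; y = λ·(9 - 7) - 7 ≡ 7. → (7, 7)
double: tangent at (7, 7): λ = (3·7² + 5)/(2·7) ≡ 9/3. 3⁻¹ ≡ 4 (mod 11), so λ ≡ 9·4 ≡ 3.
  x = λ² - 7 - 7 = 9 - 14 ≡ 6; y = λ·(7 - 6) - 7 ≡ 7. → (6, 7)
add Q: (6, 7) + (0, 10). λ = (10 - 7)/(0 - 6) ≡ 3/5 mod 11. 5⁻¹ ≡ 9 (mod 11), so λ ≡ 5.
  x = λ² - 6 - 0 = 25 - 6 ≡ 8; y = λ·(6 - 8) - 7 ≡ 5. → (8, 5)

(8, 5)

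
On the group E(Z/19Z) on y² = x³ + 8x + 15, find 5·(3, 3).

Write P = (3, 3).
Double-and-add on 5 = (101)₂. Start with P = (3, 3) for the leading 1-bit.
double: tangent at (3, 3): λ = (3·3² + 8)/(2·3) ≡ 16/6. 6⁻¹ ≡ 16 (mod 19) since 6·16 = 96 ≡ 1, so λ ≡ 16·16 ≡ 9.
  x = λ² - 3 - 3 = 81 - 6 ≡ 18; y = λ·(3 - 18) - 3 ≡ 14. → (18, 14)
double: tangent at (18, 14): λ = (3·18² + 8)/(2·14) ≡ 11/9. 9⁻¹ ≡ 17 (mod 19), so λ ≡ 11·17 ≡ 16.
  x = λ² - 18 - 18 = 256 - 36 ≡ 11; y = λ·(18 - 11) - 14 ≡ 3. → (11, 3)
add P: (11, 3) + (3, 3). λ = (3 - 3)/(3 - 11) ≡ 0/11 mod 19. 11⁻¹ ≡ 7 (mod 19), so λ ≡ 0.
  x = λ² - 11 - 3 = 0 - 14 ≡ 5; y = λ·(11 - 5) - 3 ≡ 16. → (5, 16)

(5, 16)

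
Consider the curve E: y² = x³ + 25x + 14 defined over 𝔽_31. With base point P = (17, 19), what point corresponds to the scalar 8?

(19, 30)

Double-and-add on 8 = (1000)₂. Start with P = (17, 19) for the leading 1-bit.
double: tangent at (17, 19): λ = (3·17² + 25)/(2·19) ≡ 24/7. 7⁻¹ ≡ 9 (mod 31), so λ ≡ 24·9 ≡ 30.
  x = λ² - 17 - 17 = 900 - 34 ≡ 29; y = λ·(17 - 29) - 19 ≡ 24. → (29, 24)
double: tangent at (29, 24): λ = (3·29² + 25)/(2·24) ≡ 6/17. 17⁻¹ ≡ 11 (mod 31), so λ ≡ 6·11 ≡ 4.
  x = λ² - 29 - 29 = 16 - 58 ≡ 20; y = λ·(29 - 20) - 24 ≡ 12. → (20, 12)
double: tangent at (20, 12): λ = (3·20² + 25)/(2·12) ≡ 16/24. 24⁻¹ ≡ 22 (mod 31), so λ ≡ 16·22 ≡ 11.
  x = λ² - 20 - 20 = 121 - 40 ≡ 19; y = λ·(20 - 19) - 12 ≡ 30. → (19, 30)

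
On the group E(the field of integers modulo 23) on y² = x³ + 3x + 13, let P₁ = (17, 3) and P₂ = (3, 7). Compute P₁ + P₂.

(12, 12)

(17, 3) + (3, 7). λ = (7 - 3)/(3 - 17) ≡ 4/9 mod 23. 9⁻¹ ≡ 18 (mod 23), so λ ≡ 3.
  x = λ² - 17 - 3 = 9 - 20 ≡ 12; y = λ·(17 - 12) - 3 ≡ 12. → (12, 12)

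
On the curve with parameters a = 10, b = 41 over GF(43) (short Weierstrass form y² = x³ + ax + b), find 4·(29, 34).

(15, 13)

Write Q = (29, 34).
Double-and-add on 4 = (100)₂. Start with Q = (29, 34) for the leading 1-bit.
double: tangent at (29, 34): λ = (3·29² + 10)/(2·34) ≡ 39/25. 25⁻¹ ≡ 31 (mod 43) since 25·31 = 775 ≡ 1, so λ ≡ 39·31 ≡ 5.
  x = λ² - 29 - 29 = 25 - 58 ≡ 10; y = λ·(29 - 10) - 34 ≡ 18. → (10, 18)
double: tangent at (10, 18): λ = (3·10² + 10)/(2·18) ≡ 9/36. 36⁻¹ ≡ 6 (mod 43) since 36·6 = 216 ≡ 1, so λ ≡ 9·6 ≡ 11.
  x = λ² - 10 - 10 = 121 - 20 ≡ 15; y = λ·(10 - 15) - 18 ≡ 13. → (15, 13)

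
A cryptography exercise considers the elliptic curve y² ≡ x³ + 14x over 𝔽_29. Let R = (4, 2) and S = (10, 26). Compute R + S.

(4, 2) + (10, 26). λ = (26 - 2)/(10 - 4) ≡ 24/6 mod 29. 6⁻¹ ≡ 5 (mod 29) since 6·5 = 30 ≡ 1, so λ ≡ 4.
  x = λ² - 4 - 10 = 16 - 14 ≡ 2; y = λ·(4 - 2) - 2 ≡ 6. → (2, 6)

(2, 6)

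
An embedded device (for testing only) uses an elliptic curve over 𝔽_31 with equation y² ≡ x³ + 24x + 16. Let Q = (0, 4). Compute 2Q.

tangent at (0, 4): λ = (3·0² + 24)/(2·4) ≡ 24/8. 8⁻¹ ≡ 4 (mod 31), so λ ≡ 24·4 ≡ 3.
  x = λ² - 0 - 0 = 9 - 0 ≡ 9; y = λ·(0 - 9) - 4 ≡ 0. → (9, 0)

(9, 0)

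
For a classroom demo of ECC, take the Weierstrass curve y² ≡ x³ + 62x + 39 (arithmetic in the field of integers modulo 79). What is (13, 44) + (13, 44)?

tangent at (13, 44): λ = (3·13² + 62)/(2·44) ≡ 16/9. 9⁻¹ ≡ 44 (mod 79), so λ ≡ 16·44 ≡ 72.
  x = λ² - 13 - 13 = 5184 - 26 ≡ 23; y = λ·(13 - 23) - 44 ≡ 26. → (23, 26)

(23, 26)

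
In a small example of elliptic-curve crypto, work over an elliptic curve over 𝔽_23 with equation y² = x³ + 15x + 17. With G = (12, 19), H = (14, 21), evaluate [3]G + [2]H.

(11, 15)

First 3G:
Repeated addition: build up to 3G.
2G: tangent at (12, 19): λ = (3·12² + 15)/(2·19) ≡ 10/15. 15⁻¹ ≡ 20 (mod 23), so λ ≡ 10·20 ≡ 16.
  x = λ² - 12 - 12 = 256 - 24 ≡ 2; y = λ·(12 - 2) - 19 ≡ 3. → (2, 3)
3G: (2, 3) + (12, 19). λ = (19 - 3)/(12 - 2) ≡ 16/10 mod 23. 10⁻¹ ≡ 7 (mod 23) since 10·7 = 70 ≡ 1, so λ ≡ 20.
  x = λ² - 2 - 12 = 400 - 14 ≡ 18; y = λ·(2 - 18) - 3 ≡ 22. → (18, 22)
3G = (18, 22).
Next 2H:
Repeated addition: build up to 2H.
2H: tangent at (14, 21): λ = (3·14² + 15)/(2·21) ≡ 5/19. 19⁻¹ ≡ 17 (mod 23), so λ ≡ 5·17 ≡ 16.
  x = λ² - 14 - 14 = 256 - 28 ≡ 21; y = λ·(14 - 21) - 21 ≡ 5. → (21, 5)
2H = (21, 5).
Finally 3G + 2H:
(18, 22) + (21, 5). λ = (5 - 22)/(21 - 18) ≡ 6/3 mod 23. 3⁻¹ ≡ 8 (mod 23), so λ ≡ 2.
  x = λ² - 18 - 21 = 4 - 39 ≡ 11; y = λ·(18 - 11) - 22 ≡ 15. → (11, 15)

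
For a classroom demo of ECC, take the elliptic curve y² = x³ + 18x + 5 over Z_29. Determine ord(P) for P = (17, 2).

2P: tangent at (17, 2): λ = (3·17² + 18)/(2·2) ≡ 15/4. 4⁻¹ ≡ 22 (mod 29), so λ ≡ 15·22 ≡ 11.
  x = λ² - 17 - 17 = 121 - 34 ≡ 0; y = λ·(17 - 0) - 2 ≡ 11. → (0, 11)
3P: (0, 11) + (17, 2). λ = (2 - 11)/(17 - 0) ≡ 20/17 mod 29. 17⁻¹ ≡ 12 (mod 29) since 17·12 = 204 ≡ 1, so λ ≡ 8.
  x = λ² - 0 - 17 = 64 - 17 ≡ 18; y = λ·(0 - 18) - 11 ≡ 19. → (18, 19)
4P: (18, 19) + (17, 2). λ = (2 - 19)/(17 - 18) ≡ 12/28 mod 29. 28⁻¹ ≡ 28 (mod 29), so λ ≡ 17.
  x = λ² - 18 - 17 = 289 - 35 ≡ 22; y = λ·(18 - 22) - 19 ≡ 0. → (22, 0)
5P: (22, 0) + (17, 2). λ = (2 - 0)/(17 - 22) ≡ 2/24 mod 29. 24⁻¹ ≡ 23 (mod 29), so λ ≡ 17.
  x = λ² - 22 - 17 = 289 - 39 ≡ 18; y = λ·(22 - 18) - 0 ≡ 10. → (18, 10)
6P: (18, 10) + (17, 2). λ = (2 - 10)/(17 - 18) ≡ 21/28 mod 29. 28⁻¹ ≡ 28 (mod 29), so λ ≡ 8.
  x = λ² - 18 - 17 = 64 - 35 ≡ 0; y = λ·(18 - 0) - 10 ≡ 18. → (0, 18)
7P: (0, 18) + (17, 2). λ = (2 - 18)/(17 - 0) ≡ 13/17 mod 29. 17⁻¹ ≡ 12 (mod 29), so λ ≡ 11.
  x = λ² - 0 - 17 = 121 - 17 ≡ 17; y = λ·(0 - 17) - 18 ≡ 27. → (17, 27)
8P: (17, 27) + (17, 2): same x and y₁ ≡ -y₂, so the sum is ∞.
8P = ∞, so the order is 8.

8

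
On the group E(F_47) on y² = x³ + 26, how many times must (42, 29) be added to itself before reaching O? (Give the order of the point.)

2P: tangent at (42, 29): λ = (3·42² + 0)/(2·29) ≡ 28/11. 11⁻¹ ≡ 30 (mod 47), so λ ≡ 28·30 ≡ 41.
  x = λ² - 42 - 42 = 1681 - 84 ≡ 46; y = λ·(42 - 46) - 29 ≡ 42. → (46, 42)
3P: (46, 42) + (42, 29). λ = (29 - 42)/(42 - 46) ≡ 34/43 mod 47. 43⁻¹ ≡ 35 (mod 47) since 43·35 = 1505 ≡ 1, so λ ≡ 15.
  x = λ² - 46 - 42 = 225 - 88 ≡ 43; y = λ·(46 - 43) - 42 ≡ 3. → (43, 3)
4P: (43, 3) + (42, 29). λ = (29 - 3)/(42 - 43) ≡ 26/46 mod 47. 46⁻¹ ≡ 46 (mod 47), so λ ≡ 21.
  x = λ² - 43 - 42 = 441 - 85 ≡ 27; y = λ·(43 - 27) - 3 ≡ 4. → (27, 4)
5P: (27, 4) + (42, 29). λ = (29 - 4)/(42 - 27) ≡ 25/15 mod 47. 15⁻¹ ≡ 22 (mod 47), so λ ≡ 33.
  x = λ² - 27 - 42 = 1089 - 69 ≡ 33; y = λ·(27 - 33) - 4 ≡ 33. → (33, 33)
6P: (33, 33) + (42, 29). λ = (29 - 33)/(42 - 33) ≡ 43/9 mod 47. 9⁻¹ ≡ 21 (mod 47) since 9·21 = 189 ≡ 1, so λ ≡ 10.
  x = λ² - 33 - 42 = 100 - 75 ≡ 25; y = λ·(33 - 25) - 33 ≡ 0. → (25, 0)
7P: (25, 0) + (42, 29). λ = (29 - 0)/(42 - 25) ≡ 29/17 mod 47. 17⁻¹ ≡ 36 (mod 47) since 17·36 = 612 ≡ 1, so λ ≡ 10.
  x = λ² - 25 - 42 = 100 - 67 ≡ 33; y = λ·(25 - 33) - 0 ≡ 14. → (33, 14)
8P: (33, 14) + (42, 29). λ = (29 - 14)/(42 - 33) ≡ 15/9 mod 47. 9⁻¹ ≡ 21 (mod 47) since 9·21 = 189 ≡ 1, so λ ≡ 33.
  x = λ² - 33 - 42 = 1089 - 75 ≡ 27; y = λ·(33 - 27) - 14 ≡ 43. → (27, 43)
9P: (27, 43) + (42, 29). λ = (29 - 43)/(42 - 27) ≡ 33/15 mod 47. 15⁻¹ ≡ 22 (mod 47), so λ ≡ 21.
  x = λ² - 27 - 42 = 441 - 69 ≡ 43; y = λ·(27 - 43) - 43 ≡ 44. → (43, 44)
10P: (43, 44) + (42, 29). λ = (29 - 44)/(42 - 43) ≡ 32/46 mod 47. 46⁻¹ ≡ 46 (mod 47), so λ ≡ 15.
  x = λ² - 43 - 42 = 225 - 85 ≡ 46; y = λ·(43 - 46) - 44 ≡ 5. → (46, 5)
11P: (46, 5) + (42, 29). λ = (29 - 5)/(42 - 46) ≡ 24/43 mod 47. 43⁻¹ ≡ 35 (mod 47) since 43·35 = 1505 ≡ 1, so λ ≡ 41.
  x = λ² - 46 - 42 = 1681 - 88 ≡ 42; y = λ·(46 - 42) - 5 ≡ 18. → (42, 18)
12P: (42, 18) + (42, 29): same x and y₁ ≡ -y₂, so the sum is O.
12P = O, so the order is 12.

12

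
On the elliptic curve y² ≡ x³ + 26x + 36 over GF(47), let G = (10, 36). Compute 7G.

Repeated addition: build up to 7G.
2G: tangent at (10, 36): λ = (3·10² + 26)/(2·36) ≡ 44/25. 25⁻¹ ≡ 32 (mod 47), so λ ≡ 44·32 ≡ 45.
  x = λ² - 10 - 10 = 2025 - 20 ≡ 31; y = λ·(10 - 31) - 36 ≡ 6. → (31, 6)
3G: (31, 6) + (10, 36). λ = (36 - 6)/(10 - 31) ≡ 30/26 mod 47. 26⁻¹ ≡ 38 (mod 47) since 26·38 = 988 ≡ 1, so λ ≡ 12.
  x = λ² - 31 - 10 = 144 - 41 ≡ 9; y = λ·(31 - 9) - 6 ≡ 23. → (9, 23)
4G: (9, 23) + (10, 36). λ = (36 - 23)/(10 - 9) ≡ 13/1 mod 47. 1⁻¹ ≡ 1 (mod 47) since 1·1 = 1 ≡ 1, so λ ≡ 13.
  x = λ² - 9 - 10 = 169 - 19 ≡ 9; y = λ·(9 - 9) - 23 ≡ 24. → (9, 24)
5G: (9, 24) + (10, 36). λ = (36 - 24)/(10 - 9) ≡ 12/1 mod 47. 1⁻¹ ≡ 1 (mod 47), so λ ≡ 12.
  x = λ² - 9 - 10 = 144 - 19 ≡ 31; y = λ·(9 - 31) - 24 ≡ 41. → (31, 41)
6G: (31, 41) + (10, 36). λ = (36 - 41)/(10 - 31) ≡ 42/26 mod 47. 26⁻¹ ≡ 38 (mod 47), so λ ≡ 45.
  x = λ² - 31 - 10 = 2025 - 41 ≡ 10; y = λ·(31 - 10) - 41 ≡ 11. → (10, 11)
7G: (10, 11) + (10, 36): same x and y₁ ≡ -y₂, so the sum is ∞.

O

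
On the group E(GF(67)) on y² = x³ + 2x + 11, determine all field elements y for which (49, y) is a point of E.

21, 46

x³ + 2x + 11 = 117758 ≡ 39 (mod 67).
Square roots of 39 mod 67: 21 and 46 (since 21² = 441 ≡ 39).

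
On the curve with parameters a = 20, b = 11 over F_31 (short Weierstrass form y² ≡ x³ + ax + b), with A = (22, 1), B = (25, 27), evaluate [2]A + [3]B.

(25, 27)

First 2A:
Repeated addition: build up to 2A.
2A: tangent at (22, 1): λ = (3·22² + 20)/(2·1) ≡ 15/2. 2⁻¹ ≡ 16 (mod 31) since 2·16 = 32 ≡ 1, so λ ≡ 15·16 ≡ 23.
  x = λ² - 22 - 22 = 529 - 44 ≡ 20; y = λ·(22 - 20) - 1 ≡ 14. → (20, 14)
2A = (20, 14).
Next 3B:
Repeated addition: build up to 3B.
2B: tangent at (25, 27): λ = (3·25² + 20)/(2·27) ≡ 4/23. 23⁻¹ ≡ 27 (mod 31), so λ ≡ 4·27 ≡ 15.
  x = λ² - 25 - 25 = 225 - 50 ≡ 20; y = λ·(25 - 20) - 27 ≡ 17. → (20, 17)
3B: (20, 17) + (25, 27). λ = (27 - 17)/(25 - 20) ≡ 10/5 mod 31. 5⁻¹ ≡ 25 (mod 31) since 5·25 = 125 ≡ 1, so λ ≡ 2.
  x = λ² - 20 - 25 = 4 - 45 ≡ 21; y = λ·(20 - 21) - 17 ≡ 12. → (21, 12)
3B = (21, 12).
Finally 2A + 3B:
(20, 14) + (21, 12). λ = (12 - 14)/(21 - 20) ≡ 29/1 mod 31. 1⁻¹ ≡ 1 (mod 31), so λ ≡ 29.
  x = λ² - 20 - 21 = 841 - 41 ≡ 25; y = λ·(20 - 25) - 14 ≡ 27. → (25, 27)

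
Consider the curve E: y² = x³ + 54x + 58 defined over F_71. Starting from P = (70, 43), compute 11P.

Double-and-add on 11 = (1011)₂. Start with P = (70, 43) for the leading 1-bit.
double: tangent at (70, 43): λ = (3·70² + 54)/(2·43) ≡ 57/15. 15⁻¹ ≡ 19 (mod 71), so λ ≡ 57·19 ≡ 18.
  x = λ² - 70 - 70 = 324 - 140 ≡ 42; y = λ·(70 - 42) - 43 ≡ 35. → (42, 35)
double: tangent at (42, 35): λ = (3·42² + 54)/(2·35) ≡ 21/70. 70⁻¹ ≡ 70 (mod 71) since 70·70 = 4900 ≡ 1, so λ ≡ 21·70 ≡ 50.
  x = λ² - 42 - 42 = 2500 - 84 ≡ 2; y = λ·(42 - 2) - 35 ≡ 48. → (2, 48)
add P: (2, 48) + (70, 43). λ = (43 - 48)/(70 - 2) ≡ 66/68 mod 71. 68⁻¹ ≡ 47 (mod 71), so λ ≡ 49.
  x = λ² - 2 - 70 = 2401 - 72 ≡ 57; y = λ·(2 - 57) - 48 ≡ 26. → (57, 26)
double: tangent at (57, 26): λ = (3·57² + 54)/(2·26) ≡ 3/52. 52⁻¹ ≡ 56 (mod 71), so λ ≡ 3·56 ≡ 26.
  x = λ² - 57 - 57 = 676 - 114 ≡ 65; y = λ·(57 - 65) - 26 ≡ 50. → (65, 50)
add P: (65, 50) + (70, 43). λ = (43 - 50)/(70 - 65) ≡ 64/5 mod 71. 5⁻¹ ≡ 57 (mod 71), so λ ≡ 27.
  x = λ² - 65 - 70 = 729 - 135 ≡ 26; y = λ·(65 - 26) - 50 ≡ 9. → (26, 9)

(26, 9)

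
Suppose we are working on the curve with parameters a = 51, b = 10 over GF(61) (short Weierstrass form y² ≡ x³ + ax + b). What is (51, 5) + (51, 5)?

(7, 51)

tangent at (51, 5): λ = (3·51² + 51)/(2·5) ≡ 46/10. 10⁻¹ ≡ 55 (mod 61) since 10·55 = 550 ≡ 1, so λ ≡ 46·55 ≡ 29.
  x = λ² - 51 - 51 = 841 - 102 ≡ 7; y = λ·(51 - 7) - 5 ≡ 51. → (7, 51)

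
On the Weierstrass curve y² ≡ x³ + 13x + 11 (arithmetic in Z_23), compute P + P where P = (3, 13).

(21, 0)

tangent at (3, 13): λ = (3·3² + 13)/(2·13) ≡ 17/3. 3⁻¹ ≡ 8 (mod 23), so λ ≡ 17·8 ≡ 21.
  x = λ² - 3 - 3 = 441 - 6 ≡ 21; y = λ·(3 - 21) - 13 ≡ 0. → (21, 0)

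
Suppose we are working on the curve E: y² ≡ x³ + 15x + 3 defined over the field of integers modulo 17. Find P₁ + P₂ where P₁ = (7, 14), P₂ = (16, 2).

(9, 0)

(7, 14) + (16, 2). λ = (2 - 14)/(16 - 7) ≡ 5/9 mod 17. 9⁻¹ ≡ 2 (mod 17), so λ ≡ 10.
  x = λ² - 7 - 16 = 100 - 23 ≡ 9; y = λ·(7 - 9) - 14 ≡ 0. → (9, 0)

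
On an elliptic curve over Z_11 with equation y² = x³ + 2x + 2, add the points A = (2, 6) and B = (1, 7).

(9, 1)

(2, 6) + (1, 7). λ = (7 - 6)/(1 - 2) ≡ 1/10 mod 11. 10⁻¹ ≡ 10 (mod 11), so λ ≡ 10.
  x = λ² - 2 - 1 = 100 - 3 ≡ 9; y = λ·(2 - 9) - 6 ≡ 1. → (9, 1)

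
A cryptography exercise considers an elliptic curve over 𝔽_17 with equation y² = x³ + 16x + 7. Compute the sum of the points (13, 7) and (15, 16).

(13, 7) + (15, 16). λ = (16 - 7)/(15 - 13) ≡ 9/2 mod 17. 2⁻¹ ≡ 9 (mod 17) since 2·9 = 18 ≡ 1, so λ ≡ 13.
  x = λ² - 13 - 15 = 169 - 28 ≡ 5; y = λ·(13 - 5) - 7 ≡ 12. → (5, 12)

(5, 12)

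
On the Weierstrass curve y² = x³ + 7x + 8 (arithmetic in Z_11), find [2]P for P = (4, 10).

(3, 1)

tangent at (4, 10): λ = (3·4² + 7)/(2·10) ≡ 0/9. 9⁻¹ ≡ 5 (mod 11) since 9·5 = 45 ≡ 1, so λ ≡ 0·5 ≡ 0.
  x = λ² - 4 - 4 = 0 - 8 ≡ 3; y = λ·(4 - 3) - 10 ≡ 1. → (3, 1)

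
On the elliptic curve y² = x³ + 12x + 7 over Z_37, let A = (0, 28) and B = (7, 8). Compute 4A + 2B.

First 4A:
Double-and-add on 4 = (100)₂. Start with A = (0, 28) for the leading 1-bit.
double: tangent at (0, 28): λ = (3·0² + 12)/(2·28) ≡ 12/19. 19⁻¹ ≡ 2 (mod 37), so λ ≡ 12·2 ≡ 24.
  x = λ² - 0 - 0 = 576 - 0 ≡ 21; y = λ·(0 - 21) - 28 ≡ 23. → (21, 23)
double: tangent at (21, 23): λ = (3·21² + 12)/(2·23) ≡ 3/9. 9⁻¹ ≡ 33 (mod 37), so λ ≡ 3·33 ≡ 25.
  x = λ² - 21 - 21 = 625 - 42 ≡ 28; y = λ·(21 - 28) - 23 ≡ 24. → (28, 24)
4A = (28, 24).
Next 2B:
Repeated addition: build up to 2B.
2B: tangent at (7, 8): λ = (3·7² + 12)/(2·8) ≡ 11/16. 16⁻¹ ≡ 7 (mod 37), so λ ≡ 11·7 ≡ 3.
  x = λ² - 7 - 7 = 9 - 14 ≡ 32; y = λ·(7 - 32) - 8 ≡ 28. → (32, 28)
2B = (32, 28).
Finally 4A + 2B:
(28, 24) + (32, 28). λ = (28 - 24)/(32 - 28) ≡ 4/4 mod 37. 4⁻¹ ≡ 28 (mod 37) since 4·28 = 112 ≡ 1, so λ ≡ 1.
  x = λ² - 28 - 32 = 1 - 60 ≡ 15; y = λ·(28 - 15) - 24 ≡ 26. → (15, 26)

(15, 26)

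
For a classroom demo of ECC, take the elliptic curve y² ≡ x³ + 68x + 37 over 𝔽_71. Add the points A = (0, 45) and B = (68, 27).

(0, 45) + (68, 27). λ = (27 - 45)/(68 - 0) ≡ 53/68 mod 71. 68⁻¹ ≡ 47 (mod 71), so λ ≡ 6.
  x = λ² - 0 - 68 = 36 - 68 ≡ 39; y = λ·(0 - 39) - 45 ≡ 5. → (39, 5)

(39, 5)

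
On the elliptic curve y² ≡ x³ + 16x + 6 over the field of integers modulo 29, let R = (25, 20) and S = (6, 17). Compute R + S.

(21, 2)

(25, 20) + (6, 17). λ = (17 - 20)/(6 - 25) ≡ 26/10 mod 29. 10⁻¹ ≡ 3 (mod 29), so λ ≡ 20.
  x = λ² - 25 - 6 = 400 - 31 ≡ 21; y = λ·(25 - 21) - 20 ≡ 2. → (21, 2)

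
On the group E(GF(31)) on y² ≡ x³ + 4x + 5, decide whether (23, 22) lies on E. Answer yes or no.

yes

y² = 22² ≡ 19; x³ + 4x + 5 = 12264 ≡ 19 (mod 31). 19 = 19.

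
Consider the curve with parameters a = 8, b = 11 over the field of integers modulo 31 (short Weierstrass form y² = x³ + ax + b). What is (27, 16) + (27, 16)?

tangent at (27, 16): λ = (3·27² + 8)/(2·16) ≡ 25/1. 1⁻¹ ≡ 1 (mod 31), so λ ≡ 25·1 ≡ 25.
  x = λ² - 27 - 27 = 625 - 54 ≡ 13; y = λ·(27 - 13) - 16 ≡ 24. → (13, 24)

(13, 24)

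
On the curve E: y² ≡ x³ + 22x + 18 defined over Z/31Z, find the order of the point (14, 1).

8

2P: tangent at (14, 1): λ = (3·14² + 22)/(2·1) ≡ 21/2. 2⁻¹ ≡ 16 (mod 31) since 2·16 = 32 ≡ 1, so λ ≡ 21·16 ≡ 26.
  x = λ² - 14 - 14 = 676 - 28 ≡ 28; y = λ·(14 - 28) - 1 ≡ 7. → (28, 7)
3P: (28, 7) + (14, 1). λ = (1 - 7)/(14 - 28) ≡ 25/17 mod 31. 17⁻¹ ≡ 11 (mod 31), so λ ≡ 27.
  x = λ² - 28 - 14 = 729 - 42 ≡ 5; y = λ·(28 - 5) - 7 ≡ 25. → (5, 25)
4P: (5, 25) + (14, 1). λ = (1 - 25)/(14 - 5) ≡ 7/9 mod 31. 9⁻¹ ≡ 7 (mod 31), so λ ≡ 18.
  x = λ² - 5 - 14 = 324 - 19 ≡ 26; y = λ·(5 - 26) - 25 ≡ 0. → (26, 0)
5P: (26, 0) + (14, 1). λ = (1 - 0)/(14 - 26) ≡ 1/19 mod 31. 19⁻¹ ≡ 18 (mod 31), so λ ≡ 18.
  x = λ² - 26 - 14 = 324 - 40 ≡ 5; y = λ·(26 - 5) - 0 ≡ 6. → (5, 6)
6P: (5, 6) + (14, 1). λ = (1 - 6)/(14 - 5) ≡ 26/9 mod 31. 9⁻¹ ≡ 7 (mod 31), so λ ≡ 27.
  x = λ² - 5 - 14 = 729 - 19 ≡ 28; y = λ·(5 - 28) - 6 ≡ 24. → (28, 24)
7P: (28, 24) + (14, 1). λ = (1 - 24)/(14 - 28) ≡ 8/17 mod 31. 17⁻¹ ≡ 11 (mod 31) since 17·11 = 187 ≡ 1, so λ ≡ 26.
  x = λ² - 28 - 14 = 676 - 42 ≡ 14; y = λ·(28 - 14) - 24 ≡ 30. → (14, 30)
8P: (14, 30) + (14, 1): same x and y₁ ≡ -y₂, so the sum is O.
8P = O, so the order is 8.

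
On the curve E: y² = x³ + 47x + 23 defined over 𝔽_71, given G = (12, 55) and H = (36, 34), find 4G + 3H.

(12, 55)

First 4G:
Repeated addition: build up to 4G.
2G: tangent at (12, 55): λ = (3·12² + 47)/(2·55) ≡ 53/39. 39⁻¹ ≡ 51 (mod 71), so λ ≡ 53·51 ≡ 5.
  x = λ² - 12 - 12 = 25 - 24 ≡ 1; y = λ·(12 - 1) - 55 ≡ 0. → (1, 0)
3G: (1, 0) + (12, 55). λ = (55 - 0)/(12 - 1) ≡ 55/11 mod 71. 11⁻¹ ≡ 13 (mod 71), so λ ≡ 5.
  x = λ² - 1 - 12 = 25 - 13 ≡ 12; y = λ·(1 - 12) - 0 ≡ 16. → (12, 16)
4G: (12, 16) + (12, 55): same x and y₁ ≡ -y₂, so the sum is O.
4G = O.
Next 3H:
Repeated addition: build up to 3H.
2H: tangent at (36, 34): λ = (3·36² + 47)/(2·34) ≡ 30/68. 68⁻¹ ≡ 47 (mod 71), so λ ≡ 30·47 ≡ 61.
  x = λ² - 36 - 36 = 3721 - 72 ≡ 28; y = λ·(36 - 28) - 34 ≡ 28. → (28, 28)
3H: (28, 28) + (36, 34). λ = (34 - 28)/(36 - 28) ≡ 6/8 mod 71. 8⁻¹ ≡ 9 (mod 71) since 8·9 = 72 ≡ 1, so λ ≡ 54.
  x = λ² - 28 - 36 = 2916 - 64 ≡ 12; y = λ·(28 - 12) - 28 ≡ 55. → (12, 55)
3H = (12, 55).
Finally 4G + 3H:
O + (12, 55) = (12, 55) (identity).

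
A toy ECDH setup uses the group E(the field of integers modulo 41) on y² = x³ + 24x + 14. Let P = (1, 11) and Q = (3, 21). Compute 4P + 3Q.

(37, 10)

First 4P:
Repeated addition: build up to 4P.
2P: tangent at (1, 11): λ = (3·1² + 24)/(2·11) ≡ 27/22. 22⁻¹ ≡ 28 (mod 41), so λ ≡ 27·28 ≡ 18.
  x = λ² - 1 - 1 = 324 - 2 ≡ 35; y = λ·(1 - 35) - 11 ≡ 33. → (35, 33)
3P: (35, 33) + (1, 11). λ = (11 - 33)/(1 - 35) ≡ 19/7 mod 41. 7⁻¹ ≡ 6 (mod 41) since 7·6 = 42 ≡ 1, so λ ≡ 32.
  x = λ² - 35 - 1 = 1024 - 36 ≡ 4; y = λ·(35 - 4) - 33 ≡ 16. → (4, 16)
4P: (4, 16) + (1, 11). λ = (11 - 16)/(1 - 4) ≡ 36/38 mod 41. 38⁻¹ ≡ 27 (mod 41) since 38·27 = 1026 ≡ 1, so λ ≡ 29.
  x = λ² - 4 - 1 = 841 - 5 ≡ 16; y = λ·(4 - 16) - 16 ≡ 5. → (16, 5)
4P = (16, 5).
Next 3Q:
Repeated addition: build up to 3Q.
2Q: tangent at (3, 21): λ = (3·3² + 24)/(2·21) ≡ 10/1. 1⁻¹ ≡ 1 (mod 41), so λ ≡ 10·1 ≡ 10.
  x = λ² - 3 - 3 = 100 - 6 ≡ 12; y = λ·(3 - 12) - 21 ≡ 12. → (12, 12)
3Q: (12, 12) + (3, 21). λ = (21 - 12)/(3 - 12) ≡ 9/32 mod 41. 32⁻¹ ≡ 9 (mod 41), so λ ≡ 40.
  x = λ² - 12 - 3 = 1600 - 15 ≡ 27; y = λ·(12 - 27) - 12 ≡ 3. → (27, 3)
3Q = (27, 3).
Finally 4P + 3Q:
(16, 5) + (27, 3). λ = (3 - 5)/(27 - 16) ≡ 39/11 mod 41. 11⁻¹ ≡ 15 (mod 41), so λ ≡ 11.
  x = λ² - 16 - 27 = 121 - 43 ≡ 37; y = λ·(16 - 37) - 5 ≡ 10. → (37, 10)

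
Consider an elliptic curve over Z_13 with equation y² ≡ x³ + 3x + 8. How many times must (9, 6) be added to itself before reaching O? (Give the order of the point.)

2P: tangent at (9, 6): λ = (3·9² + 3)/(2·6) ≡ 12/12. 12⁻¹ ≡ 12 (mod 13), so λ ≡ 12·12 ≡ 1.
  x = λ² - 9 - 9 = 1 - 18 ≡ 9; y = λ·(9 - 9) - 6 ≡ 7. → (9, 7)
3P: (9, 7) + (9, 6): same x and y₁ ≡ -y₂, so the sum is O.
3P = O, so the order is 3.

3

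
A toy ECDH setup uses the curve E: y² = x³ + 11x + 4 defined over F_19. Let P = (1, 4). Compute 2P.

tangent at (1, 4): λ = (3·1² + 11)/(2·4) ≡ 14/8. 8⁻¹ ≡ 12 (mod 19) since 8·12 = 96 ≡ 1, so λ ≡ 14·12 ≡ 16.
  x = λ² - 1 - 1 = 256 - 2 ≡ 7; y = λ·(1 - 7) - 4 ≡ 14. → (7, 14)

(7, 14)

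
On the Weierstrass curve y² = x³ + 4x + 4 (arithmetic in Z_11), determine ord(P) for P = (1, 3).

11

2P: tangent at (1, 3): λ = (3·1² + 4)/(2·3) ≡ 7/6. 6⁻¹ ≡ 2 (mod 11) since 6·2 = 12 ≡ 1, so λ ≡ 7·2 ≡ 3.
  x = λ² - 1 - 1 = 9 - 2 ≡ 7; y = λ·(1 - 7) - 3 ≡ 1. → (7, 1)
3P: (7, 1) + (1, 3). λ = (3 - 1)/(1 - 7) ≡ 2/5 mod 11. 5⁻¹ ≡ 9 (mod 11), so λ ≡ 7.
  x = λ² - 7 - 1 = 49 - 8 ≡ 8; y = λ·(7 - 8) - 1 ≡ 3. → (8, 3)
4P: (8, 3) + (1, 3). λ = (3 - 3)/(1 - 8) ≡ 0/4 mod 11. 4⁻¹ ≡ 3 (mod 11), so λ ≡ 0.
  x = λ² - 8 - 1 = 0 - 9 ≡ 2; y = λ·(8 - 2) - 3 ≡ 8. → (2, 8)
5P: (2, 8) + (1, 3). λ = (3 - 8)/(1 - 2) ≡ 6/10 mod 11. 10⁻¹ ≡ 10 (mod 11) since 10·10 = 100 ≡ 1, so λ ≡ 5.
  x = λ² - 2 - 1 = 25 - 3 ≡ 0; y = λ·(2 - 0) - 8 ≡ 2. → (0, 2)
6P: (0, 2) + (1, 3). λ = (3 - 2)/(1 - 0) ≡ 1/1 mod 11. 1⁻¹ ≡ 1 (mod 11) since 1·1 = 1 ≡ 1, so λ ≡ 1.
  x = λ² - 0 - 1 = 1 - 1 ≡ 0; y = λ·(0 - 0) - 2 ≡ 9. → (0, 9)
7P: (0, 9) + (1, 3). λ = (3 - 9)/(1 - 0) ≡ 5/1 mod 11. 1⁻¹ ≡ 1 (mod 11) since 1·1 = 1 ≡ 1, so λ ≡ 5.
  x = λ² - 0 - 1 = 25 - 1 ≡ 2; y = λ·(0 - 2) - 9 ≡ 3. → (2, 3)
8P: (2, 3) + (1, 3). λ = (3 - 3)/(1 - 2) ≡ 0/10 mod 11. 10⁻¹ ≡ 10 (mod 11), so λ ≡ 0.
  x = λ² - 2 - 1 = 0 - 3 ≡ 8; y = λ·(2 - 8) - 3 ≡ 8. → (8, 8)
9P: (8, 8) + (1, 3). λ = (3 - 8)/(1 - 8) ≡ 6/4 mod 11. 4⁻¹ ≡ 3 (mod 11) since 4·3 = 12 ≡ 1, so λ ≡ 7.
  x = λ² - 8 - 1 = 49 - 9 ≡ 7; y = λ·(8 - 7) - 8 ≡ 10. → (7, 10)
10P: (7, 10) + (1, 3). λ = (3 - 10)/(1 - 7) ≡ 4/5 mod 11. 5⁻¹ ≡ 9 (mod 11), so λ ≡ 3.
  x = λ² - 7 - 1 = 9 - 8 ≡ 1; y = λ·(7 - 1) - 10 ≡ 8. → (1, 8)
11P: (1, 8) + (1, 3): same x and y₁ ≡ -y₂, so the sum is O.
11P = O, so the order is 11.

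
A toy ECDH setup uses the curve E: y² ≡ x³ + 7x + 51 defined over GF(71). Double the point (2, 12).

(50, 21)

tangent at (2, 12): λ = (3·2² + 7)/(2·12) ≡ 19/24. 24⁻¹ ≡ 3 (mod 71) since 24·3 = 72 ≡ 1, so λ ≡ 19·3 ≡ 57.
  x = λ² - 2 - 2 = 3249 - 4 ≡ 50; y = λ·(2 - 50) - 12 ≡ 21. → (50, 21)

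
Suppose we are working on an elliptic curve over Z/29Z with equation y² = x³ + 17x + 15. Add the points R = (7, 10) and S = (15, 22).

(7, 10) + (15, 22). λ = (22 - 10)/(15 - 7) ≡ 12/8 mod 29. 8⁻¹ ≡ 11 (mod 29) since 8·11 = 88 ≡ 1, so λ ≡ 16.
  x = λ² - 7 - 15 = 256 - 22 ≡ 2; y = λ·(7 - 2) - 10 ≡ 12. → (2, 12)

(2, 12)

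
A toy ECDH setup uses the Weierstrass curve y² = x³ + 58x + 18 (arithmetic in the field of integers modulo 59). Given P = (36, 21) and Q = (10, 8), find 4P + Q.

First 4P:
Double-and-add on 4 = (100)₂. Start with P = (36, 21) for the leading 1-bit.
double: tangent at (36, 21): λ = (3·36² + 58)/(2·21) ≡ 52/42. 42⁻¹ ≡ 52 (mod 59), so λ ≡ 52·52 ≡ 49.
  x = λ² - 36 - 36 = 2401 - 72 ≡ 28; y = λ·(36 - 28) - 21 ≡ 17. → (28, 17)
double: tangent at (28, 17): λ = (3·28² + 58)/(2·17) ≡ 50/34. 34⁻¹ ≡ 33 (mod 59) since 34·33 = 1122 ≡ 1, so λ ≡ 50·33 ≡ 57.
  x = λ² - 28 - 28 = 3249 - 56 ≡ 7; y = λ·(28 - 7) - 17 ≡ 0. → (7, 0)
4P = (7, 0).
Finally 4P + Q:
(7, 0) + (10, 8). λ = (8 - 0)/(10 - 7) ≡ 8/3 mod 59. 3⁻¹ ≡ 20 (mod 59), so λ ≡ 42.
  x = λ² - 7 - 10 = 1764 - 17 ≡ 36; y = λ·(7 - 36) - 0 ≡ 21. → (36, 21)

(36, 21)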